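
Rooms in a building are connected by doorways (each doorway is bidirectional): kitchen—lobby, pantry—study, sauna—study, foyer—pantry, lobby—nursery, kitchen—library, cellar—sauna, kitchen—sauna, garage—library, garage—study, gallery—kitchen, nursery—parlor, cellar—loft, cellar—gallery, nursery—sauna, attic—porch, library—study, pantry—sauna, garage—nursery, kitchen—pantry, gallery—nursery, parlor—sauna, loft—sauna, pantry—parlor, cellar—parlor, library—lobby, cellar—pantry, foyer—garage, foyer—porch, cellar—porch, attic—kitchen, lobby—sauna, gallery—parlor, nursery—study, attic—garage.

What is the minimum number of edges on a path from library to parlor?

Level 0: library
Level 1: garage, kitchen, lobby, study
Level 2: attic, foyer, gallery, nursery, pantry, sauna
Level 3: cellar, loft, parlor, porch
parlor first appears at level 3.

3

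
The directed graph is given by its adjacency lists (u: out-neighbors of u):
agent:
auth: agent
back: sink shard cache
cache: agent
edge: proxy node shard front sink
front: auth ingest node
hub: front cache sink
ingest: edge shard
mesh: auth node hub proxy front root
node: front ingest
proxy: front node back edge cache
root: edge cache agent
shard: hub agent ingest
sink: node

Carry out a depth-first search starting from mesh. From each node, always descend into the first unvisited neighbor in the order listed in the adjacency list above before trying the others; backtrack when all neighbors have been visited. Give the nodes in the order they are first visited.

Visit mesh
mesh → auth
auth → agent
mesh → node
node → front
front → ingest
ingest → edge
edge → proxy
proxy → back
back → sink
back → shard
shard → hub
hub → cache
mesh → root

mesh, auth, agent, node, front, ingest, edge, proxy, back, sink, shard, hub, cache, root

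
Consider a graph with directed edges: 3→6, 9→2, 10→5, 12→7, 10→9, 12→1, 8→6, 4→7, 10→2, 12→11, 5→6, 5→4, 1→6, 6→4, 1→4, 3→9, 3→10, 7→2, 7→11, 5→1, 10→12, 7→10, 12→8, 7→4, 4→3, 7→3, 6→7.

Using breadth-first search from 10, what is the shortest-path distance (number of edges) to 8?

Level 0: 10
Level 1: 2, 5, 9, 12
Level 2: 1, 4, 6, 7, 8, 11
Level 3: 3
8 first appears at level 2.

2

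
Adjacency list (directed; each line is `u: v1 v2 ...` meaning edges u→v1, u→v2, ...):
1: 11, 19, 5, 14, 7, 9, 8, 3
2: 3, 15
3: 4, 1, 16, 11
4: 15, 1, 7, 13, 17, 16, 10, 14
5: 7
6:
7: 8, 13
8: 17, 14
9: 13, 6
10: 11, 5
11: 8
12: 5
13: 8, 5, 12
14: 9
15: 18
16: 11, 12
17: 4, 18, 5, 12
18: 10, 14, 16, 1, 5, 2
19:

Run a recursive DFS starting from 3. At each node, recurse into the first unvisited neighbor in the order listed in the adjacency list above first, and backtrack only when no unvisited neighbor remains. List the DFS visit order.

3, 4, 15, 18, 10, 11, 8, 17, 5, 7, 13, 12, 14, 9, 6, 16, 1, 19, 2

Visit 3
3 → 4
4 → 15
15 → 18
18 → 10
10 → 11
11 → 8
8 → 17
17 → 5
5 → 7
7 → 13
13 → 12
8 → 14
14 → 9
9 → 6
18 → 16
18 → 1
1 → 19
18 → 2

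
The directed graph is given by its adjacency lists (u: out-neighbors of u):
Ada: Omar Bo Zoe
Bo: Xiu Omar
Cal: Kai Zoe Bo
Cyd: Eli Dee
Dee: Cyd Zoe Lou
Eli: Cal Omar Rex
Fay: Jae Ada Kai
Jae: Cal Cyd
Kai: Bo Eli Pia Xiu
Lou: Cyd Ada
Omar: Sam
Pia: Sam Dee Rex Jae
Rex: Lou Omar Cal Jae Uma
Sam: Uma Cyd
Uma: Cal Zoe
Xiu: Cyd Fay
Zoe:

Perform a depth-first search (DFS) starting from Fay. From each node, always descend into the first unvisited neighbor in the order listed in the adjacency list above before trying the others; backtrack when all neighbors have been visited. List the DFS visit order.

Fay, Jae, Cal, Kai, Bo, Xiu, Cyd, Eli, Omar, Sam, Uma, Zoe, Rex, Lou, Ada, Dee, Pia

Visit Fay
Fay → Jae
Jae → Cal
Cal → Kai
Kai → Bo
Bo → Xiu
Xiu → Cyd
Cyd → Eli
Eli → Omar
Omar → Sam
Sam → Uma
Uma → Zoe
Eli → Rex
Rex → Lou
Lou → Ada
Cyd → Dee
Kai → Pia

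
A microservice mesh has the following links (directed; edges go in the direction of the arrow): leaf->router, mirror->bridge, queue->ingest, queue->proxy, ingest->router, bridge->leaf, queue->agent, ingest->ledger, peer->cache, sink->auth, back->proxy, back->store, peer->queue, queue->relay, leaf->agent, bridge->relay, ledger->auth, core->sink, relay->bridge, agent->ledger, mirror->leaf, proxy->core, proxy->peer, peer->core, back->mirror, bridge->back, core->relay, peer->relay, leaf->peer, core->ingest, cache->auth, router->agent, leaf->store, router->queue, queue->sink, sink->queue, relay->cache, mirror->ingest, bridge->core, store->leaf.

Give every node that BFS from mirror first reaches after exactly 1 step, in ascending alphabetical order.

Level 0: mirror
Level 1: bridge, ingest, leaf
Level 2: agent, back, core, ledger, peer, relay, router, store
Level 3: auth, cache, proxy, queue, sink

bridge, ingest, leaf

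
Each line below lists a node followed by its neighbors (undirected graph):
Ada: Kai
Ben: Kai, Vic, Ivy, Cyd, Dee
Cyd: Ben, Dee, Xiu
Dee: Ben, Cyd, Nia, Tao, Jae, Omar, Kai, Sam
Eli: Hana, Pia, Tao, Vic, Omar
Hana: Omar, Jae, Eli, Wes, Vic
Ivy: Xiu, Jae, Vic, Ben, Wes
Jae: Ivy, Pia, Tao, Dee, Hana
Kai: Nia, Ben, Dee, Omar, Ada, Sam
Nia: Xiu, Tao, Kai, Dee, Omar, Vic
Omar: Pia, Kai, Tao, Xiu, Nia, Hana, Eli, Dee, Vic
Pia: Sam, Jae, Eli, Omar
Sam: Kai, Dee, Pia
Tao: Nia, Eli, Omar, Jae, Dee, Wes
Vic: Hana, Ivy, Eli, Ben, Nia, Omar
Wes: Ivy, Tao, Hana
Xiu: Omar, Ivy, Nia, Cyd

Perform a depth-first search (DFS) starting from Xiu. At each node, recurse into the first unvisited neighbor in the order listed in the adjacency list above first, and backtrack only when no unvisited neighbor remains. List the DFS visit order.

Xiu, Omar, Pia, Sam, Kai, Nia, Tao, Eli, Hana, Jae, Ivy, Vic, Ben, Cyd, Dee, Wes, Ada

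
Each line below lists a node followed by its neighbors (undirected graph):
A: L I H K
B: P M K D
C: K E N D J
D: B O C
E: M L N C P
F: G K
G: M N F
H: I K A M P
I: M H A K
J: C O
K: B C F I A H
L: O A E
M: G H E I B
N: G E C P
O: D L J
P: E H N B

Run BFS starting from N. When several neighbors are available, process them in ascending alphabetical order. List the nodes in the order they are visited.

N C E G P D J K L M F B H O A I

Visit N; enqueue C, E, G, P → queue [C, E, G, P]
Visit C; enqueue D, J, K → queue [E, G, P, D, J, K]
Visit E; enqueue L, M → queue [G, P, D, J, K, L, M]
Visit G; enqueue F → queue [P, D, J, K, L, M, F]
Visit P; enqueue B, H → queue [D, J, K, L, M, F, B, H]
Visit D; enqueue O → queue [J, K, L, M, F, B, H, O]
Visit J → queue [K, L, M, F, B, H, O]
Visit K; enqueue A, I → queue [L, M, F, B, H, O, A, I]
Visit L → queue [M, F, B, H, O, A, I]
Visit M → queue [F, B, H, O, A, I]
Visit F → queue [B, H, O, A, I]
Visit B → queue [H, O, A, I]
Visit H → queue [O, A, I]
Visit O → queue [A, I]
Visit A → queue [I]
Visit I → queue []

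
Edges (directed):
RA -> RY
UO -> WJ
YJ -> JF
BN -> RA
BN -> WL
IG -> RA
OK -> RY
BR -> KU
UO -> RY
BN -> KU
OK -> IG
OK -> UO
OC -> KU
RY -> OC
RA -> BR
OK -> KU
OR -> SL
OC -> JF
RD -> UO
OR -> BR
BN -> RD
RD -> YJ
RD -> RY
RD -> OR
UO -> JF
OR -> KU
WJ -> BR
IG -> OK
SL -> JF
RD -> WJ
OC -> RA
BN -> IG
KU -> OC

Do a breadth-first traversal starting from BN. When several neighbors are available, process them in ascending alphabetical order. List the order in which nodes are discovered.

Visit BN; enqueue IG, KU, RA, RD, WL → queue [IG, KU, RA, RD, WL]
Visit IG; enqueue OK → queue [KU, RA, RD, WL, OK]
Visit KU; enqueue OC → queue [RA, RD, WL, OK, OC]
Visit RA; enqueue BR, RY → queue [RD, WL, OK, OC, BR, RY]
Visit RD; enqueue OR, UO, WJ, YJ → queue [WL, OK, OC, BR, RY, OR, UO, WJ, YJ]
Visit WL → queue [OK, OC, BR, RY, OR, UO, WJ, YJ]
Visit OK → queue [OC, BR, RY, OR, UO, WJ, YJ]
Visit OC; enqueue JF → queue [BR, RY, OR, UO, WJ, YJ, JF]
Visit BR → queue [RY, OR, UO, WJ, YJ, JF]
Visit RY → queue [OR, UO, WJ, YJ, JF]
Visit OR; enqueue SL → queue [UO, WJ, YJ, JF, SL]
Visit UO → queue [WJ, YJ, JF, SL]
Visit WJ → queue [YJ, JF, SL]
Visit YJ → queue [JF, SL]
Visit JF → queue [SL]
Visit SL → queue []

BN -> IG -> KU -> RA -> RD -> WL -> OK -> OC -> BR -> RY -> OR -> UO -> WJ -> YJ -> JF -> SL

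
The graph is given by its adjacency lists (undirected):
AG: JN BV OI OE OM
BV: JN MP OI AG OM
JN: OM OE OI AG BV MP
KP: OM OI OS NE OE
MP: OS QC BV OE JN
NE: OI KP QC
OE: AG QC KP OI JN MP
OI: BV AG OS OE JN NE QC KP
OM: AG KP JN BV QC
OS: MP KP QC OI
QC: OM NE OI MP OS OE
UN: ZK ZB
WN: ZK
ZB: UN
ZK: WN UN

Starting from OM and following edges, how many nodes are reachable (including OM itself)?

BFS from OM visits: OM, AG, KP, JN, BV, QC, OI, OE, OS, NE, MP
Reachable nodes: 11 of 15 total.

11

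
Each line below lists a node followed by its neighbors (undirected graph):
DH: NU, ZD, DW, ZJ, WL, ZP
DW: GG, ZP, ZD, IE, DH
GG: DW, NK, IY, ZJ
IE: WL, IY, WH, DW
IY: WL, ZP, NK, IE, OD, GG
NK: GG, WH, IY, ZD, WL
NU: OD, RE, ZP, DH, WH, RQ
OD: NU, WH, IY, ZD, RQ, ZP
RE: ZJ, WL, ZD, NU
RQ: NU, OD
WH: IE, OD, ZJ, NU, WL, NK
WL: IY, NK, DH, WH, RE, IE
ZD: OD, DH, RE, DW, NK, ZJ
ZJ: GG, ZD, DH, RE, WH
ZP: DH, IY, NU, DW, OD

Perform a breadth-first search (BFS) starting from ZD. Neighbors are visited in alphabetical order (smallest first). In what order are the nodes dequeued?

Visit ZD; enqueue DH, DW, NK, OD, RE, ZJ → queue [DH, DW, NK, OD, RE, ZJ]
Visit DH; enqueue NU, WL, ZP → queue [DW, NK, OD, RE, ZJ, NU, WL, ZP]
Visit DW; enqueue GG, IE → queue [NK, OD, RE, ZJ, NU, WL, ZP, GG, IE]
Visit NK; enqueue IY, WH → queue [OD, RE, ZJ, NU, WL, ZP, GG, IE, IY, WH]
Visit OD; enqueue RQ → queue [RE, ZJ, NU, WL, ZP, GG, IE, IY, WH, RQ]
Visit RE → queue [ZJ, NU, WL, ZP, GG, IE, IY, WH, RQ]
Visit ZJ → queue [NU, WL, ZP, GG, IE, IY, WH, RQ]
Visit NU → queue [WL, ZP, GG, IE, IY, WH, RQ]
Visit WL → queue [ZP, GG, IE, IY, WH, RQ]
Visit ZP → queue [GG, IE, IY, WH, RQ]
Visit GG → queue [IE, IY, WH, RQ]
Visit IE → queue [IY, WH, RQ]
Visit IY → queue [WH, RQ]
Visit WH → queue [RQ]
Visit RQ → queue []

ZD DH DW NK OD RE ZJ NU WL ZP GG IE IY WH RQ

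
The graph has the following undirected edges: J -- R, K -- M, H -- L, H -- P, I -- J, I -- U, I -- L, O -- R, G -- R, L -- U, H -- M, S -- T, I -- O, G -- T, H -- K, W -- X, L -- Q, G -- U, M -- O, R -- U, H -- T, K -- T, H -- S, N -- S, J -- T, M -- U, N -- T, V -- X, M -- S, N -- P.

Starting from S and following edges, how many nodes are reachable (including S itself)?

BFS from S visits: S, T, N, M, H, K, J, G, P, U, O, L, R, I, Q
Reachable nodes: 15 of 18 total.

15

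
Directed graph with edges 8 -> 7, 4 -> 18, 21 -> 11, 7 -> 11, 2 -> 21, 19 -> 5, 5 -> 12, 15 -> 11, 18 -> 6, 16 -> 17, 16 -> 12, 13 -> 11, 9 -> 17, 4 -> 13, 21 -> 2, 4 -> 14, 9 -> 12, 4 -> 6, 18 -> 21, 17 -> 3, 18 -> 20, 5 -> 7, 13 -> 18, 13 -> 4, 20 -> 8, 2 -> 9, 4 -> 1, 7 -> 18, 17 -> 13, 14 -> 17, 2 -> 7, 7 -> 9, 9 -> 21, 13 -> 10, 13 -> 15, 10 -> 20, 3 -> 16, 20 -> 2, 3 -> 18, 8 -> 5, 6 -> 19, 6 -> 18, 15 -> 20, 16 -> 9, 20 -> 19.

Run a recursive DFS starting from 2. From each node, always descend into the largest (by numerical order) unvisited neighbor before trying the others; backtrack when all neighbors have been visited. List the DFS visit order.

2 -> 21 -> 11 -> 9 -> 17 -> 13 -> 18 -> 20 -> 19 -> 5 -> 12 -> 7 -> 8 -> 6 -> 15 -> 10 -> 4 -> 14 -> 1 -> 3 -> 16

Visit 2
2 → 21
21 → 11
2 → 9
9 → 17
17 → 13
13 → 18
18 → 20
20 → 19
19 → 5
5 → 12
5 → 7
20 → 8
18 → 6
13 → 15
13 → 10
13 → 4
4 → 14
4 → 1
17 → 3
3 → 16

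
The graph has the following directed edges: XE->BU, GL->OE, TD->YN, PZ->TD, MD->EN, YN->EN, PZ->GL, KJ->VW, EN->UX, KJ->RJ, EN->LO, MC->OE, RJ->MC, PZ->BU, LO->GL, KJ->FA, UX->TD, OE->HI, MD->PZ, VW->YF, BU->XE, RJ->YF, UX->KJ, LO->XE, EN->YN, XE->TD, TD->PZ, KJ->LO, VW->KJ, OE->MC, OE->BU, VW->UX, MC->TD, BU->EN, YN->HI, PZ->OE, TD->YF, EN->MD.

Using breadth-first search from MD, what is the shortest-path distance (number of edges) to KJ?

3

Level 0: MD
Level 1: EN, PZ
Level 2: BU, GL, LO, OE, TD, UX, YN
Level 3: HI, KJ, MC, XE, YF
Level 4: FA, RJ, VW
KJ first appears at level 3.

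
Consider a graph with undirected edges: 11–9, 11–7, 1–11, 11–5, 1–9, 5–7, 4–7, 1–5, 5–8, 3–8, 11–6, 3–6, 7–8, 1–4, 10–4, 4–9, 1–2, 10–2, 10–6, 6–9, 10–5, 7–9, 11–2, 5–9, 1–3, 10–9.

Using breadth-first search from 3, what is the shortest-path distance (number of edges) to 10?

2

Level 0: 3
Level 1: 1, 6, 8
Level 2: 2, 4, 5, 7, 9, 10, 11
10 first appears at level 2.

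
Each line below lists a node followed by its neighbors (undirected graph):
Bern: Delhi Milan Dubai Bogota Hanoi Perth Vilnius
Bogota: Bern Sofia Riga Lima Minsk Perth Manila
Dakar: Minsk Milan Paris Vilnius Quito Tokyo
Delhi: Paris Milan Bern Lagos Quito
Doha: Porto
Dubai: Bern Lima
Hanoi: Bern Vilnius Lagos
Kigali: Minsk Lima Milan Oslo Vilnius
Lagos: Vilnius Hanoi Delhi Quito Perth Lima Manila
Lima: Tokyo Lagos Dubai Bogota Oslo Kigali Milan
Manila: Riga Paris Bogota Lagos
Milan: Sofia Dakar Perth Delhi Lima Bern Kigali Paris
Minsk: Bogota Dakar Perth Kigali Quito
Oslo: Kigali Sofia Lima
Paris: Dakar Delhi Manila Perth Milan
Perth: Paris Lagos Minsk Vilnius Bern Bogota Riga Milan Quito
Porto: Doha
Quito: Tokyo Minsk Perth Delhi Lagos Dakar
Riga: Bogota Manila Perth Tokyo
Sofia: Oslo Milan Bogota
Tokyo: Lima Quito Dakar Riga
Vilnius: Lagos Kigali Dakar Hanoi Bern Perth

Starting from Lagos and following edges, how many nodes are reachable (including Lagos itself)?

20

BFS from Lagos visits: Lagos, Vilnius, Hanoi, Delhi, Quito, Perth, Lima, Manila, Kigali, Dakar, Bern, Paris, Milan, Tokyo, Minsk, Bogota, Riga, Dubai, Oslo, Sofia
Reachable nodes: 20 of 22 total.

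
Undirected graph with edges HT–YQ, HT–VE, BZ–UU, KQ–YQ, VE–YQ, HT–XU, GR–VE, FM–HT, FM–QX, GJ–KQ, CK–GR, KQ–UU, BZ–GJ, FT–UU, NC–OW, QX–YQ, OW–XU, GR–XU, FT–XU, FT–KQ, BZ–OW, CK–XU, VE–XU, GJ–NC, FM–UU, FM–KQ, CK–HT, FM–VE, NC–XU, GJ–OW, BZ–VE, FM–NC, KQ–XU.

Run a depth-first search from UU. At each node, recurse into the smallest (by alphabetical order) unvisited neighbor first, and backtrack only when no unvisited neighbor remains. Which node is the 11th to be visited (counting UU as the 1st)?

Visit UU
UU → BZ
BZ → GJ
GJ → KQ
KQ → FM
FM → HT
HT → CK
CK → GR
GR → VE
VE → XU
XU → FT
XU → NC
NC → OW
VE → YQ
YQ → QX

Visit order: UU, BZ, GJ, KQ, FM, HT, CK, GR, VE, XU, FT, NC, OW, YQ, QX

FT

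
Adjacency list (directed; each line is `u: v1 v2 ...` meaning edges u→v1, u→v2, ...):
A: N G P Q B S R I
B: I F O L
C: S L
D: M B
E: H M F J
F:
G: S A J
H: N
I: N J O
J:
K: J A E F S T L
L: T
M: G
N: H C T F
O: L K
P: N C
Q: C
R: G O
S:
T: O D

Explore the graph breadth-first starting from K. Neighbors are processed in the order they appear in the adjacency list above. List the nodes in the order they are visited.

K J A E F S T L N G P Q B R I H M O D C

Visit K; enqueue J, A, E, F, S, T, L → queue [J, A, E, F, S, T, L]
Visit J → queue [A, E, F, S, T, L]
Visit A; enqueue N, G, P, Q, B, R, I → queue [E, F, S, T, L, N, G, P, Q, B, R, I]
Visit E; enqueue H, M → queue [F, S, T, L, N, G, P, Q, B, R, I, H, M]
Visit F → queue [S, T, L, N, G, P, Q, B, R, I, H, M]
Visit S → queue [T, L, N, G, P, Q, B, R, I, H, M]
Visit T; enqueue O, D → queue [L, N, G, P, Q, B, R, I, H, M, O, D]
Visit L → queue [N, G, P, Q, B, R, I, H, M, O, D]
Visit N; enqueue C → queue [G, P, Q, B, R, I, H, M, O, D, C]
Visit G → queue [P, Q, B, R, I, H, M, O, D, C]
Visit P → queue [Q, B, R, I, H, M, O, D, C]
Visit Q → queue [B, R, I, H, M, O, D, C]
Visit B → queue [R, I, H, M, O, D, C]
Visit R → queue [I, H, M, O, D, C]
Visit I → queue [H, M, O, D, C]
Visit H → queue [M, O, D, C]
Visit M → queue [O, D, C]
Visit O → queue [D, C]
Visit D → queue [C]
Visit C → queue []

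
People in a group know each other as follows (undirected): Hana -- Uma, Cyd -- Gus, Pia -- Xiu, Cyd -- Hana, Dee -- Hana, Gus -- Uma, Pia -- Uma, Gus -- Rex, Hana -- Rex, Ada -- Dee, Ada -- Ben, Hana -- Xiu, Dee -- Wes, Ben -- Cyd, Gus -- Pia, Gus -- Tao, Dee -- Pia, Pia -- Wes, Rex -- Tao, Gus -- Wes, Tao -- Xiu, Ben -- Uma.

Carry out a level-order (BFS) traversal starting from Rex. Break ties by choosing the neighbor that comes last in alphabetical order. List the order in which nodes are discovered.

Visit Rex; enqueue Tao, Hana, Gus → queue [Tao, Hana, Gus]
Visit Tao; enqueue Xiu → queue [Hana, Gus, Xiu]
Visit Hana; enqueue Uma, Dee, Cyd → queue [Gus, Xiu, Uma, Dee, Cyd]
Visit Gus; enqueue Wes, Pia → queue [Xiu, Uma, Dee, Cyd, Wes, Pia]
Visit Xiu → queue [Uma, Dee, Cyd, Wes, Pia]
Visit Uma; enqueue Ben → queue [Dee, Cyd, Wes, Pia, Ben]
Visit Dee; enqueue Ada → queue [Cyd, Wes, Pia, Ben, Ada]
Visit Cyd → queue [Wes, Pia, Ben, Ada]
Visit Wes → queue [Pia, Ben, Ada]
Visit Pia → queue [Ben, Ada]
Visit Ben → queue [Ada]
Visit Ada → queue []

Rex Tao Hana Gus Xiu Uma Dee Cyd Wes Pia Ben Ada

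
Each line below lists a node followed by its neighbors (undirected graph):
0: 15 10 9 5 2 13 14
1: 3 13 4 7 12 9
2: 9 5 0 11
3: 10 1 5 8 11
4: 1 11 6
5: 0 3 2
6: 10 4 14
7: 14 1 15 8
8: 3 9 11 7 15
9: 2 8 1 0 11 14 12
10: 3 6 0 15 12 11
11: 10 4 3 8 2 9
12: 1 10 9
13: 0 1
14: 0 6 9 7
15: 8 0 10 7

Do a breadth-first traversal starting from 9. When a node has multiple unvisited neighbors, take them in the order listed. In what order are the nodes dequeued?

9 2 8 1 0 11 14 12 5 3 7 15 13 4 10 6

Visit 9; enqueue 2, 8, 1, 0, 11, 14, 12 → queue [2, 8, 1, 0, 11, 14, 12]
Visit 2; enqueue 5 → queue [8, 1, 0, 11, 14, 12, 5]
Visit 8; enqueue 3, 7, 15 → queue [1, 0, 11, 14, 12, 5, 3, 7, 15]
Visit 1; enqueue 13, 4 → queue [0, 11, 14, 12, 5, 3, 7, 15, 13, 4]
Visit 0; enqueue 10 → queue [11, 14, 12, 5, 3, 7, 15, 13, 4, 10]
Visit 11 → queue [14, 12, 5, 3, 7, 15, 13, 4, 10]
Visit 14; enqueue 6 → queue [12, 5, 3, 7, 15, 13, 4, 10, 6]
Visit 12 → queue [5, 3, 7, 15, 13, 4, 10, 6]
Visit 5 → queue [3, 7, 15, 13, 4, 10, 6]
Visit 3 → queue [7, 15, 13, 4, 10, 6]
Visit 7 → queue [15, 13, 4, 10, 6]
Visit 15 → queue [13, 4, 10, 6]
Visit 13 → queue [4, 10, 6]
Visit 4 → queue [10, 6]
Visit 10 → queue [6]
Visit 6 → queue []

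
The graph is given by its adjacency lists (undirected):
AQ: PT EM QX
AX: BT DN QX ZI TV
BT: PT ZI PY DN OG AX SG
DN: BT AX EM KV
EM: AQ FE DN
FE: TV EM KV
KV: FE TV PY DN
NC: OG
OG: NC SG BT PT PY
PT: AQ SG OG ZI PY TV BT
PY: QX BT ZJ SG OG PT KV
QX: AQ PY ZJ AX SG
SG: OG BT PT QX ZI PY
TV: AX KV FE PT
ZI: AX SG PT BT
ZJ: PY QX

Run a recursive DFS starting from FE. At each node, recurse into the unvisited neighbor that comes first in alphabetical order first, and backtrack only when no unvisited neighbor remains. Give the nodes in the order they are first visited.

FE, EM, AQ, PT, BT, AX, DN, KV, PY, OG, NC, SG, QX, ZJ, ZI, TV

Visit FE
FE → EM
EM → AQ
AQ → PT
PT → BT
BT → AX
AX → DN
DN → KV
KV → PY
PY → OG
OG → NC
OG → SG
SG → QX
QX → ZJ
SG → ZI
KV → TV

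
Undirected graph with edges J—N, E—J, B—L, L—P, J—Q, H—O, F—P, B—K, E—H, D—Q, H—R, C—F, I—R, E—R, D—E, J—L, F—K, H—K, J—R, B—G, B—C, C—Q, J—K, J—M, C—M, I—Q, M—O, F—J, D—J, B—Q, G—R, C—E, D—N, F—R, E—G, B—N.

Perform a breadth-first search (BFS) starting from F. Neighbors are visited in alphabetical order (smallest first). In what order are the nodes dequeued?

F, C, J, K, P, R, B, E, M, Q, D, L, N, H, G, I, O

Visit F; enqueue C, J, K, P, R → queue [C, J, K, P, R]
Visit C; enqueue B, E, M, Q → queue [J, K, P, R, B, E, M, Q]
Visit J; enqueue D, L, N → queue [K, P, R, B, E, M, Q, D, L, N]
Visit K; enqueue H → queue [P, R, B, E, M, Q, D, L, N, H]
Visit P → queue [R, B, E, M, Q, D, L, N, H]
Visit R; enqueue G, I → queue [B, E, M, Q, D, L, N, H, G, I]
Visit B → queue [E, M, Q, D, L, N, H, G, I]
Visit E → queue [M, Q, D, L, N, H, G, I]
Visit M; enqueue O → queue [Q, D, L, N, H, G, I, O]
Visit Q → queue [D, L, N, H, G, I, O]
Visit D → queue [L, N, H, G, I, O]
Visit L → queue [N, H, G, I, O]
Visit N → queue [H, G, I, O]
Visit H → queue [G, I, O]
Visit G → queue [I, O]
Visit I → queue [O]
Visit O → queue []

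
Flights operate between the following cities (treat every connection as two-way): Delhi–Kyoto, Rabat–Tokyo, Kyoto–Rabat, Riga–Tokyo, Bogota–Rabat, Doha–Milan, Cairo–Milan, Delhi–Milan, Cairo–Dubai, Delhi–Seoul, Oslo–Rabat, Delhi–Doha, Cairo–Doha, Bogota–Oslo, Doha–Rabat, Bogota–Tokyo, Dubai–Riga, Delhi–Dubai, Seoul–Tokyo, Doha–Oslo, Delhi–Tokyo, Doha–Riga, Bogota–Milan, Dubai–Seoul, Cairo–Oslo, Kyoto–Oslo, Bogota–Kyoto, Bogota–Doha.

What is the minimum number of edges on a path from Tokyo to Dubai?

Level 0: Tokyo
Level 1: Bogota, Delhi, Rabat, Riga, Seoul
Level 2: Doha, Dubai, Kyoto, Milan, Oslo
Level 3: Cairo
Dubai first appears at level 2.

2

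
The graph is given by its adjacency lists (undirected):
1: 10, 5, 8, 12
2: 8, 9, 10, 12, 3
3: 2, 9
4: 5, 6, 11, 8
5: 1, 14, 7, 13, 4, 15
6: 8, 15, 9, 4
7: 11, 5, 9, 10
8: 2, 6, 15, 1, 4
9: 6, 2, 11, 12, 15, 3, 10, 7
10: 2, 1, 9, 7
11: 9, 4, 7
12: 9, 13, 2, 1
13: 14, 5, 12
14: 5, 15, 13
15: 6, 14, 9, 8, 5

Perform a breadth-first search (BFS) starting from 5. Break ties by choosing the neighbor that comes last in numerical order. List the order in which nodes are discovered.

Visit 5; enqueue 15, 14, 13, 7, 4, 1 → queue [15, 14, 13, 7, 4, 1]
Visit 15; enqueue 9, 8, 6 → queue [14, 13, 7, 4, 1, 9, 8, 6]
Visit 14 → queue [13, 7, 4, 1, 9, 8, 6]
Visit 13; enqueue 12 → queue [7, 4, 1, 9, 8, 6, 12]
Visit 7; enqueue 11, 10 → queue [4, 1, 9, 8, 6, 12, 11, 10]
Visit 4 → queue [1, 9, 8, 6, 12, 11, 10]
Visit 1 → queue [9, 8, 6, 12, 11, 10]
Visit 9; enqueue 3, 2 → queue [8, 6, 12, 11, 10, 3, 2]
Visit 8 → queue [6, 12, 11, 10, 3, 2]
Visit 6 → queue [12, 11, 10, 3, 2]
Visit 12 → queue [11, 10, 3, 2]
Visit 11 → queue [10, 3, 2]
Visit 10 → queue [3, 2]
Visit 3 → queue [2]
Visit 2 → queue []

5 → 15 → 14 → 13 → 7 → 4 → 1 → 9 → 8 → 6 → 12 → 11 → 10 → 3 → 2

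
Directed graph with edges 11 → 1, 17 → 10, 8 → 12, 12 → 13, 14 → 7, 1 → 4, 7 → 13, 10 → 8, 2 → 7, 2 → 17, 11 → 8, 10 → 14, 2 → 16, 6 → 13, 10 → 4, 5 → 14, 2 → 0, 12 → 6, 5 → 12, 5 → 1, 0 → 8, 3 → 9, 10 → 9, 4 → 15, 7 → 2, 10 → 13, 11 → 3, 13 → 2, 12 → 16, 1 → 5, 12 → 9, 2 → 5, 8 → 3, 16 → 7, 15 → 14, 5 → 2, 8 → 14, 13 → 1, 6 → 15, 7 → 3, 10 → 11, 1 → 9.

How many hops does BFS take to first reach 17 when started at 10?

Level 0: 10
Level 1: 4, 8, 9, 11, 13, 14
Level 2: 1, 2, 3, 7, 12, 15
Level 3: 0, 5, 6, 16, 17
17 first appears at level 3.

3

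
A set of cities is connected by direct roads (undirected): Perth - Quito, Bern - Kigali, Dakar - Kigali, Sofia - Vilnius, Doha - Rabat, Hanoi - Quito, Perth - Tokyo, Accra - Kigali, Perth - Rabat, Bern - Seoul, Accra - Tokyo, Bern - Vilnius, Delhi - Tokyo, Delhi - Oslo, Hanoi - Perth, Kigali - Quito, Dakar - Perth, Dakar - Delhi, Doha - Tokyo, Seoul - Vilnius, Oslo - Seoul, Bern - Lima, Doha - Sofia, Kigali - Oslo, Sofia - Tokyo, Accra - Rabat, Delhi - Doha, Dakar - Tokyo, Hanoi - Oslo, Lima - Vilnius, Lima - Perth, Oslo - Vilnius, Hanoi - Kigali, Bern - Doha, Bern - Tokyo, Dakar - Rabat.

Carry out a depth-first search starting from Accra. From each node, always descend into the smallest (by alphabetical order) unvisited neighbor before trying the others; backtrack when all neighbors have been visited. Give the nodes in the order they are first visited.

Accra → Kigali → Bern → Doha → Delhi → Dakar → Perth → Hanoi → Oslo → Seoul → Vilnius → Lima → Sofia → Tokyo → Quito → Rabat

Visit Accra
Accra → Kigali
Kigali → Bern
Bern → Doha
Doha → Delhi
Delhi → Dakar
Dakar → Perth
Perth → Hanoi
Hanoi → Oslo
Oslo → Seoul
Seoul → Vilnius
Vilnius → Lima
Vilnius → Sofia
Sofia → Tokyo
Hanoi → Quito
Perth → Rabat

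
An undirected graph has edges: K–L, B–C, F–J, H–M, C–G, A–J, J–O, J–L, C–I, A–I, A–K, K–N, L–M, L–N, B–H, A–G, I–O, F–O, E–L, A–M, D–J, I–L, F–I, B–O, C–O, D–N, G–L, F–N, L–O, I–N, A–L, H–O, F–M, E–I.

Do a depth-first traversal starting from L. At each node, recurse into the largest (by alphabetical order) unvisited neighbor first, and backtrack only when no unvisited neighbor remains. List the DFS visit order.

Visit L
L → O
O → J
J → F
F → N
N → K
K → A
A → M
M → H
H → B
B → C
C → I
I → E
C → G
N → D

L -> O -> J -> F -> N -> K -> A -> M -> H -> B -> C -> I -> E -> G -> D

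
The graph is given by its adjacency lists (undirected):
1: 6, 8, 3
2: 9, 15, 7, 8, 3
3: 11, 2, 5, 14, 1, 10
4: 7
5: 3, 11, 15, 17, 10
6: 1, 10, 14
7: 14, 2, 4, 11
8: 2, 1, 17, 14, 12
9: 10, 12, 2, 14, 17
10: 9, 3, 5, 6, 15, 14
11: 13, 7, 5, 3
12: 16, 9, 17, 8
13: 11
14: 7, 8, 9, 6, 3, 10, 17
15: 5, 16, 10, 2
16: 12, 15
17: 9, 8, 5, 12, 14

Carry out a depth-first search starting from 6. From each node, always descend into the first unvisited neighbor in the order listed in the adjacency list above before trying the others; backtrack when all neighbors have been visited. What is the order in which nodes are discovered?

6 → 1 → 8 → 2 → 9 → 10 → 3 → 11 → 13 → 7 → 14 → 17 → 5 → 15 → 16 → 12 → 4

Visit 6
6 → 1
1 → 8
8 → 2
2 → 9
9 → 10
10 → 3
3 → 11
11 → 13
11 → 7
7 → 14
14 → 17
17 → 5
5 → 15
15 → 16
16 → 12
7 → 4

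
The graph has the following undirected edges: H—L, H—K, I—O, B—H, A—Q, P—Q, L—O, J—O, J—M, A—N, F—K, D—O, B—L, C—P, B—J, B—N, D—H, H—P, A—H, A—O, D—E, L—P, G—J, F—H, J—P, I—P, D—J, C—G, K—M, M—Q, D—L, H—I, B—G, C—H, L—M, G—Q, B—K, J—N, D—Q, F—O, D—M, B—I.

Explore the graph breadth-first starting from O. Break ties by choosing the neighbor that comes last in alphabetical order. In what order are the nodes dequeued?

Visit O; enqueue L, J, I, F, D, A → queue [L, J, I, F, D, A]
Visit L; enqueue P, M, H, B → queue [J, I, F, D, A, P, M, H, B]
Visit J; enqueue N, G → queue [I, F, D, A, P, M, H, B, N, G]
Visit I → queue [F, D, A, P, M, H, B, N, G]
Visit F; enqueue K → queue [D, A, P, M, H, B, N, G, K]
Visit D; enqueue Q, E → queue [A, P, M, H, B, N, G, K, Q, E]
Visit A → queue [P, M, H, B, N, G, K, Q, E]
Visit P; enqueue C → queue [M, H, B, N, G, K, Q, E, C]
Visit M → queue [H, B, N, G, K, Q, E, C]
Visit H → queue [B, N, G, K, Q, E, C]
Visit B → queue [N, G, K, Q, E, C]
Visit N → queue [G, K, Q, E, C]
Visit G → queue [K, Q, E, C]
Visit K → queue [Q, E, C]
Visit Q → queue [E, C]
Visit E → queue [C]
Visit C → queue []

O -> L -> J -> I -> F -> D -> A -> P -> M -> H -> B -> N -> G -> K -> Q -> E -> C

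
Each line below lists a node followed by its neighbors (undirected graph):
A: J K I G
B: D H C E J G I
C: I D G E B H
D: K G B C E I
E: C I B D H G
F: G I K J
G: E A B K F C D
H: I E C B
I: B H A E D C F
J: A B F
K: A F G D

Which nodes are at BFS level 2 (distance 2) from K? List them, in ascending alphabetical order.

B, C, E, I, J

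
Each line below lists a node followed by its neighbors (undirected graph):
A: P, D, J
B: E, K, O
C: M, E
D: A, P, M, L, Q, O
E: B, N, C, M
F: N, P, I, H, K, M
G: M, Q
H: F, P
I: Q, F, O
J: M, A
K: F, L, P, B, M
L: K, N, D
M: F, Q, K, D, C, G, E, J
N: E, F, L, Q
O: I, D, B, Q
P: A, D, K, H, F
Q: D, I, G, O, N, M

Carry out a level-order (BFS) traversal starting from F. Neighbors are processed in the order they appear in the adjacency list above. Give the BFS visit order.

F N P I H K M E L Q A D O B C G J

Visit F; enqueue N, P, I, H, K, M → queue [N, P, I, H, K, M]
Visit N; enqueue E, L, Q → queue [P, I, H, K, M, E, L, Q]
Visit P; enqueue A, D → queue [I, H, K, M, E, L, Q, A, D]
Visit I; enqueue O → queue [H, K, M, E, L, Q, A, D, O]
Visit H → queue [K, M, E, L, Q, A, D, O]
Visit K; enqueue B → queue [M, E, L, Q, A, D, O, B]
Visit M; enqueue C, G, J → queue [E, L, Q, A, D, O, B, C, G, J]
Visit E → queue [L, Q, A, D, O, B, C, G, J]
Visit L → queue [Q, A, D, O, B, C, G, J]
Visit Q → queue [A, D, O, B, C, G, J]
Visit A → queue [D, O, B, C, G, J]
Visit D → queue [O, B, C, G, J]
Visit O → queue [B, C, G, J]
Visit B → queue [C, G, J]
Visit C → queue [G, J]
Visit G → queue [J]
Visit J → queue []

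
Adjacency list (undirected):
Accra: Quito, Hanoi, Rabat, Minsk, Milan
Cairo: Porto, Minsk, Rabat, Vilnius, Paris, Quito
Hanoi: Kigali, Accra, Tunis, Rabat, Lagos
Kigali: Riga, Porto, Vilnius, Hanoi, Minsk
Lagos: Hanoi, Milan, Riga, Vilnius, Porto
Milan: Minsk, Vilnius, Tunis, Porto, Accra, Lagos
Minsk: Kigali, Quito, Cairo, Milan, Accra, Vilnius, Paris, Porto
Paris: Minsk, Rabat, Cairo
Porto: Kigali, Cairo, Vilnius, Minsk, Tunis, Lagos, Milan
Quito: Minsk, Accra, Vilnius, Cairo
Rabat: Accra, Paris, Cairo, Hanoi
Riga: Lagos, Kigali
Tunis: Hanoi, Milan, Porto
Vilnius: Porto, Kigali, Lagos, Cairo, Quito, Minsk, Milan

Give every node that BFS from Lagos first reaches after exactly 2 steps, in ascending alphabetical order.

Level 0: Lagos
Level 1: Hanoi, Milan, Porto, Riga, Vilnius
Level 2: Accra, Cairo, Kigali, Minsk, Quito, Rabat, Tunis
Level 3: Paris

Accra, Cairo, Kigali, Minsk, Quito, Rabat, Tunis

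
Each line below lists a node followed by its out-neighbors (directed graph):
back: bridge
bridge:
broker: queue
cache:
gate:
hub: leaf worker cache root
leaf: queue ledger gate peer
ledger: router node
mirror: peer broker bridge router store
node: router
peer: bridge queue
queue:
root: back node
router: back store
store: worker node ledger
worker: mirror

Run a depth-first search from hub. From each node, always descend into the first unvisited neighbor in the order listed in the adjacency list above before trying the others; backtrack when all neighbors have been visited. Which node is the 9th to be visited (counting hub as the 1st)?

Visit hub
hub → leaf
leaf → queue
leaf → ledger
ledger → router
router → back
back → bridge
router → store
store → worker
worker → mirror
mirror → peer
mirror → broker
store → node
leaf → gate
hub → cache
hub → root

Visit order: hub, leaf, queue, ledger, router, back, bridge, store, worker, mirror, peer, broker, node, gate, cache, root

worker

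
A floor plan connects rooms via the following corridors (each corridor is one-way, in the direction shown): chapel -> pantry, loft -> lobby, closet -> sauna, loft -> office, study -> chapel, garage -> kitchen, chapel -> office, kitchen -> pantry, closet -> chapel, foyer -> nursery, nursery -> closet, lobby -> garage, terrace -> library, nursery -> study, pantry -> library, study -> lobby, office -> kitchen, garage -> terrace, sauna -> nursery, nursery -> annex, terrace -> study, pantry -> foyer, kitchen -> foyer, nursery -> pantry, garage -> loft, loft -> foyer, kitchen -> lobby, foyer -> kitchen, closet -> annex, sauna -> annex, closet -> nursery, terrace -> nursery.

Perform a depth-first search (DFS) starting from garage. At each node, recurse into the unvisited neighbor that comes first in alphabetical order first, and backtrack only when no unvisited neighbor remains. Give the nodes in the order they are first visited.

Visit garage
garage → kitchen
kitchen → foyer
foyer → nursery
nursery → annex
nursery → closet
closet → chapel
chapel → office
chapel → pantry
pantry → library
closet → sauna
nursery → study
study → lobby
garage → loft
garage → terrace

garage -> kitchen -> foyer -> nursery -> annex -> closet -> chapel -> office -> pantry -> library -> sauna -> study -> lobby -> loft -> terrace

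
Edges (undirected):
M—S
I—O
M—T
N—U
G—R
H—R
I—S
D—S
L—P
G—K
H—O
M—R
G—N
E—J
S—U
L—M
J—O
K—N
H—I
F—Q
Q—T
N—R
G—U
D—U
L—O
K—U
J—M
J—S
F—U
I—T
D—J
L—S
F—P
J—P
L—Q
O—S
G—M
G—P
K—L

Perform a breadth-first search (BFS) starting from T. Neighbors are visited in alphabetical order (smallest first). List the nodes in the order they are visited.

T → I → M → Q → H → O → S → G → J → L → R → F → D → U → K → N → P → E

Visit T; enqueue I, M, Q → queue [I, M, Q]
Visit I; enqueue H, O, S → queue [M, Q, H, O, S]
Visit M; enqueue G, J, L, R → queue [Q, H, O, S, G, J, L, R]
Visit Q; enqueue F → queue [H, O, S, G, J, L, R, F]
Visit H → queue [O, S, G, J, L, R, F]
Visit O → queue [S, G, J, L, R, F]
Visit S; enqueue D, U → queue [G, J, L, R, F, D, U]
Visit G; enqueue K, N, P → queue [J, L, R, F, D, U, K, N, P]
Visit J; enqueue E → queue [L, R, F, D, U, K, N, P, E]
Visit L → queue [R, F, D, U, K, N, P, E]
Visit R → queue [F, D, U, K, N, P, E]
Visit F → queue [D, U, K, N, P, E]
Visit D → queue [U, K, N, P, E]
Visit U → queue [K, N, P, E]
Visit K → queue [N, P, E]
Visit N → queue [P, E]
Visit P → queue [E]
Visit E → queue []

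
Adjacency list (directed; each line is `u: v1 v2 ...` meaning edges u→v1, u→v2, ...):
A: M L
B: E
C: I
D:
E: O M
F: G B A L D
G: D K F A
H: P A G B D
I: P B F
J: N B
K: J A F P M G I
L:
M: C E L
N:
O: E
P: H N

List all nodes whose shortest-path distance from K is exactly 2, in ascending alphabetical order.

B, C, D, E, H, L, N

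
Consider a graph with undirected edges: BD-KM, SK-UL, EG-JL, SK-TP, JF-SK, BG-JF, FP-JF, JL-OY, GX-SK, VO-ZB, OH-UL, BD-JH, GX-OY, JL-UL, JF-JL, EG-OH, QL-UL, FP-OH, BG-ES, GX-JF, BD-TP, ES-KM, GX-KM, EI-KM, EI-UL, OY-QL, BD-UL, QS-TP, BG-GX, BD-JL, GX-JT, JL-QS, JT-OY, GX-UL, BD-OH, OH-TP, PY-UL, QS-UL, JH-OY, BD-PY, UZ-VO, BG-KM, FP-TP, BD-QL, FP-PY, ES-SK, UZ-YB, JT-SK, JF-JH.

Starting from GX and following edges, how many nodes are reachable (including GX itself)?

20

BFS from GX visits: GX, BG, JF, JT, KM, OY, SK, UL, ES, FP, JH, JL, BD, EI, QL, TP, OH, PY, QS, EG
Reachable nodes: 20 of 24 total.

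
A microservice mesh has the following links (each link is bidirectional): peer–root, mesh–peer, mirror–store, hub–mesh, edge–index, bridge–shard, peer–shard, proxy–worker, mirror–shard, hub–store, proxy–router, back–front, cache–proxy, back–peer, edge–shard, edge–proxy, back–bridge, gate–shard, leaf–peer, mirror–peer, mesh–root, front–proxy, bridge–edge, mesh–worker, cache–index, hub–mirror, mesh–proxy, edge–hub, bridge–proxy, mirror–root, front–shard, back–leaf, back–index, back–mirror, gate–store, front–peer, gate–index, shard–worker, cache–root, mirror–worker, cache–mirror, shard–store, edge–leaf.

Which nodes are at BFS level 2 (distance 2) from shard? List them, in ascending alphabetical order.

back, cache, hub, index, leaf, mesh, proxy, root

Level 0: shard
Level 1: bridge, edge, front, gate, mirror, peer, store, worker
Level 2: back, cache, hub, index, leaf, mesh, proxy, root
Level 3: router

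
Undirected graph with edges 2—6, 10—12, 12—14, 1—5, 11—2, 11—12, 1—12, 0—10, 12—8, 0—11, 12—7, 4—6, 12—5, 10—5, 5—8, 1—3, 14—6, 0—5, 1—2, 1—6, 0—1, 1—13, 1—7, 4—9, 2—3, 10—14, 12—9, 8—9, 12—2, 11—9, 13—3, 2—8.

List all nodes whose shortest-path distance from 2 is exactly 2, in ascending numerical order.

0, 4, 5, 7, 9, 10, 13, 14

Level 0: 2
Level 1: 1, 3, 6, 8, 11, 12
Level 2: 0, 4, 5, 7, 9, 10, 13, 14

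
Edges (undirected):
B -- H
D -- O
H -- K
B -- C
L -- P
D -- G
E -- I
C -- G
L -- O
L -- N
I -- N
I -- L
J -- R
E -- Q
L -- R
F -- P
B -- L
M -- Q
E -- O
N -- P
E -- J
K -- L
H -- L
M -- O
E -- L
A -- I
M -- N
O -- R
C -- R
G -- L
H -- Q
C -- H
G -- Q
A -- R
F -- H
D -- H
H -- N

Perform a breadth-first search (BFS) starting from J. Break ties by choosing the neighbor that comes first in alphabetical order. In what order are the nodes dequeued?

J -> E -> R -> I -> L -> O -> Q -> A -> C -> N -> B -> G -> H -> K -> P -> D -> M -> F

Visit J; enqueue E, R → queue [E, R]
Visit E; enqueue I, L, O, Q → queue [R, I, L, O, Q]
Visit R; enqueue A, C → queue [I, L, O, Q, A, C]
Visit I; enqueue N → queue [L, O, Q, A, C, N]
Visit L; enqueue B, G, H, K, P → queue [O, Q, A, C, N, B, G, H, K, P]
Visit O; enqueue D, M → queue [Q, A, C, N, B, G, H, K, P, D, M]
Visit Q → queue [A, C, N, B, G, H, K, P, D, M]
Visit A → queue [C, N, B, G, H, K, P, D, M]
Visit C → queue [N, B, G, H, K, P, D, M]
Visit N → queue [B, G, H, K, P, D, M]
Visit B → queue [G, H, K, P, D, M]
Visit G → queue [H, K, P, D, M]
Visit H; enqueue F → queue [K, P, D, M, F]
Visit K → queue [P, D, M, F]
Visit P → queue [D, M, F]
Visit D → queue [M, F]
Visit M → queue [F]
Visit F → queue []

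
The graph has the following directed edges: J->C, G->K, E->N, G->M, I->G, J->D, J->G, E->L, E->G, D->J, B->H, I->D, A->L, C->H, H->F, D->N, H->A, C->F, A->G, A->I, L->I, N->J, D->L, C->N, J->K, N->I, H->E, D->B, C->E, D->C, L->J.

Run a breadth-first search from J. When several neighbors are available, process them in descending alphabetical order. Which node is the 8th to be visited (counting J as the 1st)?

Visit J; enqueue K, G, D, C → queue [K, G, D, C]
Visit K → queue [G, D, C]
Visit G; enqueue M → queue [D, C, M]
Visit D; enqueue N, L, B → queue [C, M, N, L, B]
Visit C; enqueue H, F, E → queue [M, N, L, B, H, F, E]
Visit M → queue [N, L, B, H, F, E]
Visit N; enqueue I → queue [L, B, H, F, E, I]
Visit L → queue [B, H, F, E, I]
Visit B → queue [H, F, E, I]
Visit H; enqueue A → queue [F, E, I, A]
Visit F → queue [E, I, A]
Visit E → queue [I, A]
Visit I → queue [A]
Visit A → queue []

Visit order: J, K, G, D, C, M, N, L, B, H, F, E, I, A

L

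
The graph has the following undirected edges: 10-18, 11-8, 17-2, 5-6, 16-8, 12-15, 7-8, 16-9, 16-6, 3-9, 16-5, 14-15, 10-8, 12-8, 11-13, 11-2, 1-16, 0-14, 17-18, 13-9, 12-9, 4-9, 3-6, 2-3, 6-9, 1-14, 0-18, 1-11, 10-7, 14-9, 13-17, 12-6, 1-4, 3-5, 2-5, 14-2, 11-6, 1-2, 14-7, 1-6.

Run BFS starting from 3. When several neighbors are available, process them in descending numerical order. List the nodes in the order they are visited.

3 -> 9 -> 6 -> 5 -> 2 -> 16 -> 14 -> 13 -> 12 -> 4 -> 11 -> 1 -> 17 -> 8 -> 15 -> 7 -> 0 -> 18 -> 10

Visit 3; enqueue 9, 6, 5, 2 → queue [9, 6, 5, 2]
Visit 9; enqueue 16, 14, 13, 12, 4 → queue [6, 5, 2, 16, 14, 13, 12, 4]
Visit 6; enqueue 11, 1 → queue [5, 2, 16, 14, 13, 12, 4, 11, 1]
Visit 5 → queue [2, 16, 14, 13, 12, 4, 11, 1]
Visit 2; enqueue 17 → queue [16, 14, 13, 12, 4, 11, 1, 17]
Visit 16; enqueue 8 → queue [14, 13, 12, 4, 11, 1, 17, 8]
Visit 14; enqueue 15, 7, 0 → queue [13, 12, 4, 11, 1, 17, 8, 15, 7, 0]
Visit 13 → queue [12, 4, 11, 1, 17, 8, 15, 7, 0]
Visit 12 → queue [4, 11, 1, 17, 8, 15, 7, 0]
Visit 4 → queue [11, 1, 17, 8, 15, 7, 0]
Visit 11 → queue [1, 17, 8, 15, 7, 0]
Visit 1 → queue [17, 8, 15, 7, 0]
Visit 17; enqueue 18 → queue [8, 15, 7, 0, 18]
Visit 8; enqueue 10 → queue [15, 7, 0, 18, 10]
Visit 15 → queue [7, 0, 18, 10]
Visit 7 → queue [0, 18, 10]
Visit 0 → queue [18, 10]
Visit 18 → queue [10]
Visit 10 → queue []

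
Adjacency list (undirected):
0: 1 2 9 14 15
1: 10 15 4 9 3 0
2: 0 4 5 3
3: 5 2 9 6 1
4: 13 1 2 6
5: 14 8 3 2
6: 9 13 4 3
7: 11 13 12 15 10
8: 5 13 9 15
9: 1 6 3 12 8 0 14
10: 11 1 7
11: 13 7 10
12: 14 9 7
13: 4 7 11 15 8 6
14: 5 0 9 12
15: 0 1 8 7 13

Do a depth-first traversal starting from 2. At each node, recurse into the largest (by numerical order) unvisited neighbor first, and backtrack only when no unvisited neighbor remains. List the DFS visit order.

2, 5, 14, 12, 9, 8, 15, 13, 11, 10, 7, 1, 4, 6, 3, 0

Visit 2
2 → 5
5 → 14
14 → 12
12 → 9
9 → 8
8 → 15
15 → 13
13 → 11
11 → 10
10 → 7
10 → 1
1 → 4
4 → 6
6 → 3
1 → 0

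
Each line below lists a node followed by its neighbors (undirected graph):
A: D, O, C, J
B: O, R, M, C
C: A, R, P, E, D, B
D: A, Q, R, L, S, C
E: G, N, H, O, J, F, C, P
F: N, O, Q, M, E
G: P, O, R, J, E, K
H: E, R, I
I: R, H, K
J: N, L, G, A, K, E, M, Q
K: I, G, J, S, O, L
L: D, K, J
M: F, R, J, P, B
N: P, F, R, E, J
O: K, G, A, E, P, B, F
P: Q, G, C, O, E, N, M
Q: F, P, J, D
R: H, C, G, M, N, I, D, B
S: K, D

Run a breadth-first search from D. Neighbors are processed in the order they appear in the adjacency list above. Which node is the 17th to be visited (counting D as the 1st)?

Visit D; enqueue A, Q, R, L, S, C → queue [A, Q, R, L, S, C]
Visit A; enqueue O, J → queue [Q, R, L, S, C, O, J]
Visit Q; enqueue F, P → queue [R, L, S, C, O, J, F, P]
Visit R; enqueue H, G, M, N, I, B → queue [L, S, C, O, J, F, P, H, G, M, N, I, B]
Visit L; enqueue K → queue [S, C, O, J, F, P, H, G, M, N, I, B, K]
Visit S → queue [C, O, J, F, P, H, G, M, N, I, B, K]
Visit C; enqueue E → queue [O, J, F, P, H, G, M, N, I, B, K, E]
Visit O → queue [J, F, P, H, G, M, N, I, B, K, E]
Visit J → queue [F, P, H, G, M, N, I, B, K, E]
Visit F → queue [P, H, G, M, N, I, B, K, E]
Visit P → queue [H, G, M, N, I, B, K, E]
Visit H → queue [G, M, N, I, B, K, E]
Visit G → queue [M, N, I, B, K, E]
Visit M → queue [N, I, B, K, E]
Visit N → queue [I, B, K, E]
Visit I → queue [B, K, E]
Visit B → queue [K, E]
Visit K → queue [E]
Visit E → queue []

Visit order: D, A, Q, R, L, S, C, O, J, F, P, H, G, M, N, I, B, K, E

B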